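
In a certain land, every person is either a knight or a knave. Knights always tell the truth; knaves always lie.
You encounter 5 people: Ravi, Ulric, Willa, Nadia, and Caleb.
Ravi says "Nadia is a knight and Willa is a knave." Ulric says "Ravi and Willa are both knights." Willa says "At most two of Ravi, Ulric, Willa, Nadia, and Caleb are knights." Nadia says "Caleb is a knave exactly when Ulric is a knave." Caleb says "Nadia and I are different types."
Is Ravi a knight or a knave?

Ravi is a knave.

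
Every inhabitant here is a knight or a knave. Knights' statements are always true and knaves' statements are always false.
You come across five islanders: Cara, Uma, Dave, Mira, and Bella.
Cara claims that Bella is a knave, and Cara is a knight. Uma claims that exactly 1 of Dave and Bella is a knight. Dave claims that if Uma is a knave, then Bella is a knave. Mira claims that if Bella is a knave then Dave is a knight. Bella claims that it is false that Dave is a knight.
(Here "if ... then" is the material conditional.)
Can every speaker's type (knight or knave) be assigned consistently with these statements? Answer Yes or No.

Yes

One consistent assignment: Cara=knight, Uma=knight, Dave=knight, Mira=knight, Bella=knave.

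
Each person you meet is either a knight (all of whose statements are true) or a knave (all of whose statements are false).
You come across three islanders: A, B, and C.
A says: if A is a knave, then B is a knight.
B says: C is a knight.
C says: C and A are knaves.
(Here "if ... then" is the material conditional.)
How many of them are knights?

1

The unique consistent assignment is A=knight, B=knave, C=knave.
That has 1 knight.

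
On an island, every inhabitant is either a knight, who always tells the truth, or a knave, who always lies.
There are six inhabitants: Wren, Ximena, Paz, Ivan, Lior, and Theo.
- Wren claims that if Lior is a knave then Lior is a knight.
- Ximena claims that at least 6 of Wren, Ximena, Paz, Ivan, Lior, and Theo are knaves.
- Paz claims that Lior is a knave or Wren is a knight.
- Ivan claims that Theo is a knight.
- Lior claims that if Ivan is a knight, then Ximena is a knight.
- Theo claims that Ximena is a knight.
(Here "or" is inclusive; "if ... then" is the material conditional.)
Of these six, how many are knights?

3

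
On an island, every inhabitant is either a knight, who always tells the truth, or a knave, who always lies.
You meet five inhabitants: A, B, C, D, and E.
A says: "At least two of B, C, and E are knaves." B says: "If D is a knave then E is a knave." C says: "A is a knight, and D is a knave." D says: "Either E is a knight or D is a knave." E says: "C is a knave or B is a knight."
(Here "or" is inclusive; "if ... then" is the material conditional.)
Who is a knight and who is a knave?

A is a knave, so "at least two of B, C, and E are knaves" must be false — and it is.
Since B is a knight, "if D is a knave then E is a knave" needs to be true, which holds.
C (knave): "A is a knight, and D is a knave" — false. ✓
D is a knight, and the claim "either E is a knight or D is a knave" is indeed true.
E (knight): "C is a knave or B is a knight" — true. ✓

A is a knave, B is a knight, C is a knave, D is a knight, and E is a knight.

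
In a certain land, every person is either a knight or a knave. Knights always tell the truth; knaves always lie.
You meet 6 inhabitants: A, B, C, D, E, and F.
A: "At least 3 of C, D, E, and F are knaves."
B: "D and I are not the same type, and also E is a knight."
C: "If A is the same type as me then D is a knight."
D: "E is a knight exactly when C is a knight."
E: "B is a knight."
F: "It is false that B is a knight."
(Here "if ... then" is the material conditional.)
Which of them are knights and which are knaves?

A is a knave; "at least 3 of C, D, E, and F are knaves" is False, as required.
B is a knave, so "D and I are not the same type, and also E is a knight" must be False — and it is.
Since C is a knight, "if A is the same type as me then D is a knight" needs to be True, which holds.
D is a knave; "E is a knight exactly when C is a knight" is False, as required.
E (knave): "B is a knight" — False. ✓
As a knight, F's statement "it is false that B is a knight" should be True; it is.

A is a knave, B is a knave, C is a knight, D is a knave, E is a knave, and F is a knight.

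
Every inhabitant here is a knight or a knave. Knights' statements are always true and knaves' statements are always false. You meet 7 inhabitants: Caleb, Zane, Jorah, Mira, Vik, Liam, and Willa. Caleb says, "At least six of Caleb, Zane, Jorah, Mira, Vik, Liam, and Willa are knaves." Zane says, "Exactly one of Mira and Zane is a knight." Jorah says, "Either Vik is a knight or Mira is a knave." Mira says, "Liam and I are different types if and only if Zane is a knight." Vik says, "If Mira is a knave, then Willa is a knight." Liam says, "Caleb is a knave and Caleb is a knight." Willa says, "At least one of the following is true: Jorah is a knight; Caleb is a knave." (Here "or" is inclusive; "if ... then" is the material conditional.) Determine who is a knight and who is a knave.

Knights: Zane, Jorah, Vik, and Willa. Knaves: Caleb, Mira, and Liam.

Caleb is a knave; "at least six of Caleb, Zane, Jorah, Mira, Vik, Liam, and Willa are knaves" is False, as required.
Zane (knight): "exactly one of Mira and Zane is a knight" — True. ✓
Jorah is a knight, so "either Vik is a knight or Mira is a knave" must be True — and it is.
Mira is a knave, so "Liam and I are different types if and only if Zane is a knight" must be False — and it is.
Vik is a knight; "if Mira is a knave, then Willa is a knight" is True, as required.
Liam is a knave; "Caleb is a knave and Caleb is a knight" is False, as required.
Willa is a knight, and the claim "at least one of the following is true: Jorah is a knight; Caleb is a knave" is indeed True.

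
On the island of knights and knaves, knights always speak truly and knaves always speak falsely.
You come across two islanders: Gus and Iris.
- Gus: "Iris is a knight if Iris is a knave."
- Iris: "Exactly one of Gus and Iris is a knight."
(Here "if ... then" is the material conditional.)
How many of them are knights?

0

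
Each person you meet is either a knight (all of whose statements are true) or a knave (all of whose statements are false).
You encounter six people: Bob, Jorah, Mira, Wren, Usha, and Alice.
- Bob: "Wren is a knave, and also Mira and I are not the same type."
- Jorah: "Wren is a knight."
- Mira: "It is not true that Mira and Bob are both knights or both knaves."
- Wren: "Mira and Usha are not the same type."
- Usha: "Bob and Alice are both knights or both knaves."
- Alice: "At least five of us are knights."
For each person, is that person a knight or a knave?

Bob is a knave, Jorah is a knight, Mira is a knave, Wren is a knight, Usha is a knight, and Alice is a knave.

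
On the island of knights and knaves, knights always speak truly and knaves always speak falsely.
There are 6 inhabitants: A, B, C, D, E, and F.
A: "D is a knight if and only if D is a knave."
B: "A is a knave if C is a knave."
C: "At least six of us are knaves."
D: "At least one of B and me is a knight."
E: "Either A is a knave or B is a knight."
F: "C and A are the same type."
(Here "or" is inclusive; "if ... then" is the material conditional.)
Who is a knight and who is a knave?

Knights: B, D, E, and F. Knaves: A and C.

A is a knave, so "D is a knight if and only if D is a knave" must be False — and it is.
B is a knight; "A is a knave if C is a knave" is true, as required.
C is a knave; "at least six of us are knaves" is False, as required.
D is a knight; "at least one of B and me is a knight" is true, as required.
As a knight, E's statement "either A is a knave or B is a knight" should be true; it is.
F is a knight, and the claim "C and A are the same type" is indeed true.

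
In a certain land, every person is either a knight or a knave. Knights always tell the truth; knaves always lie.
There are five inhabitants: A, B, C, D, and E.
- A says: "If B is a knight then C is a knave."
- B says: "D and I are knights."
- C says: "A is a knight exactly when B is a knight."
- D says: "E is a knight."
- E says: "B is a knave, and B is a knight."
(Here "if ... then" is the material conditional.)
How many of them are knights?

1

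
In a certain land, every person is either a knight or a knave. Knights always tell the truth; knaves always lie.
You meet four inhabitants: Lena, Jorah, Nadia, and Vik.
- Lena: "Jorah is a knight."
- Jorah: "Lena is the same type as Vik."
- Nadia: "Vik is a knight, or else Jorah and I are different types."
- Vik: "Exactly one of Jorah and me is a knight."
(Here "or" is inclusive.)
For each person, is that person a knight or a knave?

Knights: Nadia and Vik. Knaves: Lena and Jorah.

Since Lena is a knave, "Jorah is a knight" needs to be False, which holds.
As a knave, Jorah's statement "Lena is the same type as Vik" should be False; it is.
As a knight, Nadia's statement "Vik is a knight, or else Jorah and I are different types" should be true; it is.
Vik is a knight, so "exactly one of Jorah and me is a knight" must be true — and it is.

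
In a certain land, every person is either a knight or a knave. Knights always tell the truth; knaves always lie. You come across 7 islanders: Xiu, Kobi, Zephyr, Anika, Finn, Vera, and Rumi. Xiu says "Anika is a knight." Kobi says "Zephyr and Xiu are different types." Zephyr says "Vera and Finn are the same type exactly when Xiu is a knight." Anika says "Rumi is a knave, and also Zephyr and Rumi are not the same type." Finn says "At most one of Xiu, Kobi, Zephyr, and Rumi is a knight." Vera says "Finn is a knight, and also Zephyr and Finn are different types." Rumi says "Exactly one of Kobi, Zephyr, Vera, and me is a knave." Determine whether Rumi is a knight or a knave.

Rumi is a knave.

Consistent assignments: {Xiu=knight, Kobi=knave, Zephyr=knight, Anika=knight, Finn=knave, Vera=knave, Rumi=knave}; {Xiu=knave, Kobi=knave, Zephyr=knave, Anika=knave, Finn=knight, Vera=knight, Rumi=knave}
In every consistent assignment, Rumi is a knave.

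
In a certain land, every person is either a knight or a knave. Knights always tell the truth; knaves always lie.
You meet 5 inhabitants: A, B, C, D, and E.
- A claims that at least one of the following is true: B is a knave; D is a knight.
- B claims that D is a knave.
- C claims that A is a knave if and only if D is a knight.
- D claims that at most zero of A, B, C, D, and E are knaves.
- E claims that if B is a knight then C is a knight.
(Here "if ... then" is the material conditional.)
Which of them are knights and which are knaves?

As a knave, A's statement "at least one of the following is true: B is a knave; D is a knight" should be False; it is.
B is a knight, so "D is a knave" must be True — and it is.
C is a knave; "A is a knave if and only if D is a knight" is False, as required.
D (knave): "at most zero of A, B, C, D, and E are knaves" — False. ✓
E is a knave; "if B is a knight then C is a knight" is False, as required.

A is a knave, B is a knight, C is a knave, D is a knave, and E is a knave.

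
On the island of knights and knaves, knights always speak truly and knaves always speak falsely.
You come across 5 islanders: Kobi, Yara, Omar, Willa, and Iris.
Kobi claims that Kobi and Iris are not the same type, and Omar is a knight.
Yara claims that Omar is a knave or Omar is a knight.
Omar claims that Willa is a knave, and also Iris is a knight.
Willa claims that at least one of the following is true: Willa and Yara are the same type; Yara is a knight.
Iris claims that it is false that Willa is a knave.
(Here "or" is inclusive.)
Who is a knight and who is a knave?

Kobi is a knave; "Kobi and Iris are not the same type, and Omar is a knight" is false, as required.
Since Yara is a knight, "Omar is a knave or Omar is a knight" needs to be true, which holds.
As a knave, Omar's statement "Willa is a knave, and also Iris is a knight" should be false; it is.
Willa is a knight; "at least one of the following is true: Willa and Yara are the same type; Yara is a knight" is true, as required.
Iris (knight): "it is false that Willa is a knave" — true. ✓

Kobi is a knave, Yara is a knight, Omar is a knave, Willa is a knight, and Iris is a knight.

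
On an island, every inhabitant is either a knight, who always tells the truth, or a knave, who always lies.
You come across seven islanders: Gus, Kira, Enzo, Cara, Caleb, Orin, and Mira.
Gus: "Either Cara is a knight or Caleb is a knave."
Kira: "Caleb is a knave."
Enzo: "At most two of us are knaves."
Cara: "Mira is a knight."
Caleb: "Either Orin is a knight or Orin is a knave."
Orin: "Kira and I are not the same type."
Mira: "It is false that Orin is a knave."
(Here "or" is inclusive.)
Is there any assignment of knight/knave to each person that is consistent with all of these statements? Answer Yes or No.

Yes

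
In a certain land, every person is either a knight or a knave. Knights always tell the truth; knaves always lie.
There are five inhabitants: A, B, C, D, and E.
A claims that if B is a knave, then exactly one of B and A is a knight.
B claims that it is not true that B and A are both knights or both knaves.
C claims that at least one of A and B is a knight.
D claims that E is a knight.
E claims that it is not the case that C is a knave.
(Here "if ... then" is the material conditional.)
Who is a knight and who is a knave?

A is a knave, so "if B is a knave, then exactly one of B and A is a knight" must be false — and it is.
B is a knave, so "it is not true that B and A are both knights or both knaves" must be false — and it is.
C is a knave; "at least one of A and B is a knight" is false, as required.
D is a knave; "E is a knight" is false, as required.
E (knave): "it is not the case that C is a knave" — false. ✓

A is a knave, B is a knave, C is a knave, D is a knave, and E is a knave.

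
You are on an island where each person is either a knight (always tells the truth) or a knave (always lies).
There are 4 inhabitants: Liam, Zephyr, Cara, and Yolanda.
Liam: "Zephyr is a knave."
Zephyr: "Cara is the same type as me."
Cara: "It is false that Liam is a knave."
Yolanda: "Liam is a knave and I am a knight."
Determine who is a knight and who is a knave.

Knights: Liam and Cara. Knaves: Zephyr and Yolanda.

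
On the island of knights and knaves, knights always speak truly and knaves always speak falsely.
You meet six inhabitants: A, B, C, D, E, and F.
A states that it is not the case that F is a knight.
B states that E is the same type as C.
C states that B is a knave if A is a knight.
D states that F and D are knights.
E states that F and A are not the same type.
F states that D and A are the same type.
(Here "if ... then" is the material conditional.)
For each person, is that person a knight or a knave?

A (knave): "it is not the case that F is a knight" — false. ✓
B is a knight, and the claim "E is the same type as C" is indeed True.
C (knight): "B is a knave if A is a knight" — True. ✓
As a knave, D's statement "F and D are knights" should be false; it is.
E is a knight, so "F and A are not the same type" must be True — and it is.
F is a knight, and the claim "D and A are the same type" is indeed True.

Knights: B, C, E, and F. Knaves: A and D.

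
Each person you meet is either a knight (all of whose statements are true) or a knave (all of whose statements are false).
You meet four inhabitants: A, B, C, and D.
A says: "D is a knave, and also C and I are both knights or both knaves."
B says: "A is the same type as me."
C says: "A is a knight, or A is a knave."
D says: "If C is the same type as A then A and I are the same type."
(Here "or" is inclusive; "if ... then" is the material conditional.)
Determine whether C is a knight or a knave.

C is a knight.

Consistent assignments: {A=knight, B=knight, C=knight, D=knave}; {A=knight, B=knave, C=knight, D=knave}
In every consistent assignment, C is a knight.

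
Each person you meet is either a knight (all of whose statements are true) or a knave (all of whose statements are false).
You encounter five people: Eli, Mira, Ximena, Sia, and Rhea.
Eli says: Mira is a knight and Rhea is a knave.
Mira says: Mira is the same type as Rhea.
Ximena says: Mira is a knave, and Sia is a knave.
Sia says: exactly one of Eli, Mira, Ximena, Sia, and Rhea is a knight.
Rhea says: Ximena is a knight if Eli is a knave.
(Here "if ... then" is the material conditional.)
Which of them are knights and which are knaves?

Eli is a knave, so "Mira is a knight and Rhea is a knave" must be False — and it is.
Mira is a knave, so "Mira is the same type as Rhea" must be False — and it is.
Ximena is a knight, and the claim "Mira is a knave, and Sia is a knave" is indeed true.
Sia is a knave; "exactly one of Eli, Mira, Ximena, Sia, and Rhea is a knight" is False, as required.
Since Rhea is a knight, "Ximena is a knight if Eli is a knave" needs to be true, which holds.

Knights: Ximena and Rhea. Knaves: Eli, Mira, and Sia.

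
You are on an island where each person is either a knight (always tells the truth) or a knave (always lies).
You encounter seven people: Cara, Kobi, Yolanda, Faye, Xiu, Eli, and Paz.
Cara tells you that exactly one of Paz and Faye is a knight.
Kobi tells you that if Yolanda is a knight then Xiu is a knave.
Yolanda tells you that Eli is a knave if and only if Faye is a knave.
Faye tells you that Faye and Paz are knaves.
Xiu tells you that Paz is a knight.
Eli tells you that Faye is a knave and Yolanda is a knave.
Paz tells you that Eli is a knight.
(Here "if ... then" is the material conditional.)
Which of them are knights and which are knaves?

Cara is a knight, and the claim "exactly one of Paz and Faye is a knight" is indeed True.
Kobi (knight): "if Yolanda is a knight then Xiu is a knave" — True. ✓
Yolanda is a knave, and the claim "Eli is a knave if and only if Faye is a knave" is indeed false.
Faye is a knave, so "Faye and Paz are knaves" must be false — and it is.
Xiu is a knight, so "Paz is a knight" must be True — and it is.
Since Eli is a knight, "Faye is a knave and Yolanda is a knave" needs to be True, which holds.
Paz is a knight, and the claim "Eli is a knight" is indeed True.

Knights: Cara, Kobi, Xiu, Eli, and Paz. Knaves: Yolanda and Faye.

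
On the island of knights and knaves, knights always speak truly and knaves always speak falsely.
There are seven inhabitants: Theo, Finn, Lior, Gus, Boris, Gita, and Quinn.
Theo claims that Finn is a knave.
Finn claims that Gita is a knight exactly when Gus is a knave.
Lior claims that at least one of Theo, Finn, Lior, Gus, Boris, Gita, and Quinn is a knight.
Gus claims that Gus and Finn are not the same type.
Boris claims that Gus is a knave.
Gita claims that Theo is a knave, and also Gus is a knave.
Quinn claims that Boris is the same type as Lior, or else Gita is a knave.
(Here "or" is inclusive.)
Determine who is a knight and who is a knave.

Theo is a knight, Finn is a knave, Lior is a knight, Gus is a knave, Boris is a knight, Gita is a knave, and Quinn is a knight.

Theo is a knight, so "Finn is a knave" must be True — and it is.
Finn is a knave, and the claim "Gita is a knight exactly when Gus is a knave" is indeed false.
Since Lior is a knight, "at least one of Theo, Finn, Lior, Gus, Boris, Gita, and Quinn is a knight" needs to be True, which holds.
Gus is a knave, and the claim "Gus and Finn are not the same type" is indeed false.
Boris (knight): "Gus is a knave" — True. ✓
Gita is a knave, so "Theo is a knave, and also Gus is a knave" must be false — and it is.
Quinn (knight): "Boris is the same type as Lior, or else Gita is a knave" — True. ✓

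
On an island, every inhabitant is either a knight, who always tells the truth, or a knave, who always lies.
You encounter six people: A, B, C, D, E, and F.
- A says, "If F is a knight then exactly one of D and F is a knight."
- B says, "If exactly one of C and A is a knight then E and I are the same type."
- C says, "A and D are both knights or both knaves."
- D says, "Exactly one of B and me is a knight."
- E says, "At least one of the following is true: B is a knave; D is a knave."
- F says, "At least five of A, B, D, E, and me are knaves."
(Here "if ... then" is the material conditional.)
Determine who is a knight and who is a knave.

As a knight, A's statement "if F is a knight then exactly one of D and F is a knight" should be true; it is.
B is a knave; "if exactly one of C and A is a knight then E and I are the same type" is false, as required.
C is a knave; "A and D are both knights or both knaves" is false, as required.
As a knave, D's statement "exactly one of B and me is a knight" should be false; it is.
E is a knight, so "at least one of the following is true: B is a knave; D is a knave" must be true — and it is.
F (knave): "at least five of A, B, D, E, and me are knaves" — false. ✓

A is a knight, B is a knave, C is a knave, D is a knave, E is a knight, and F is a knave.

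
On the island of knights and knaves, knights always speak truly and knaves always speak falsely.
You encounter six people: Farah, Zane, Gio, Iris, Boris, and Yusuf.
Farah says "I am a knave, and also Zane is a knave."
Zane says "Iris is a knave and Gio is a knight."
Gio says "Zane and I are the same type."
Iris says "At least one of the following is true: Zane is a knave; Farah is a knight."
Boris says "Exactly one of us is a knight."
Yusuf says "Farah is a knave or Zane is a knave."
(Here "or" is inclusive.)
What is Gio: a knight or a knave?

Gio is a knight.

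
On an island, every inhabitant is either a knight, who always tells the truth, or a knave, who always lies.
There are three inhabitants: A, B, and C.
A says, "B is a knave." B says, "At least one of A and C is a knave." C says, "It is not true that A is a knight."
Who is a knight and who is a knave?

A is a knave, B is a knight, and C is a knight.

A is a knave; "B is a knave" is false, as required.
B is a knight, so "at least one of A and C is a knave" must be true — and it is.
C is a knight, so "it is not true that A is a knight" must be true — and it is.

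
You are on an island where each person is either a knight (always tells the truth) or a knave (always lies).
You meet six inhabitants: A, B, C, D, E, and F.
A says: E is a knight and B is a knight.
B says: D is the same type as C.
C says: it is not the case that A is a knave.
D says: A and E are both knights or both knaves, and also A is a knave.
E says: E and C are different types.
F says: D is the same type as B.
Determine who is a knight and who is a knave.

A is a knave, and the claim "E is a knight and B is a knight" is indeed false.
B is a knave, and the claim "D is the same type as C" is indeed false.
C (knave): "it is not the case that A is a knave" — false. ✓
Since D is a knight, "A and E are both knights or both knaves, and also A is a knave" needs to be True, which holds.
E is a knave, so "E and C are different types" must be false — and it is.
As a knave, F's statement "D is the same type as B" should be false; it is.

A is a knave, B is a knave, C is a knave, D is a knight, E is a knave, and F is a knave.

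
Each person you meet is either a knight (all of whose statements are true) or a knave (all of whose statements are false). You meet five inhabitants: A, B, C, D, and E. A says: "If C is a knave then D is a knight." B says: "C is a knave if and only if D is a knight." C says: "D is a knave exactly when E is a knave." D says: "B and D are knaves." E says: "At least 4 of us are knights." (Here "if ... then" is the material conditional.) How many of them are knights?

3

The unique consistent assignment is A=knight, B=knight, C=knight, D=knave, E=knave.
That has 3 knights.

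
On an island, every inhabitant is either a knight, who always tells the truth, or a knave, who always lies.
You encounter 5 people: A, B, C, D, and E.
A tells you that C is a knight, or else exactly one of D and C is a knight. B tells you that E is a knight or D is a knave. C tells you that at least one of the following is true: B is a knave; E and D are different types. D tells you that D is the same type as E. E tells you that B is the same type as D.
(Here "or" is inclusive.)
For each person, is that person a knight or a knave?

A is a knight, B is a knight, C is a knave, D is a knight, and E is a knight.

A is a knight, and the claim "C is a knight, or else exactly one of D and C is a knight" is indeed true.
B is a knight, and the claim "E is a knight or D is a knave" is indeed true.
C is a knave, so "at least one of the following is true: B is a knave; E and D are different types" must be false — and it is.
D is a knight; "D is the same type as E" is true, as required.
E is a knight; "B is the same type as D" is true, as required.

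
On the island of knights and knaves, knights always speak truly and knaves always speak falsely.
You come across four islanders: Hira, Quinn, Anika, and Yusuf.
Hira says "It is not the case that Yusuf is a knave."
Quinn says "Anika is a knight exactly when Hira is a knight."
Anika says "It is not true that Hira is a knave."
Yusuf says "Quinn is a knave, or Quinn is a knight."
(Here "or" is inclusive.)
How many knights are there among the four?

4

The unique consistent assignment is Hira=knight, Quinn=knight, Anika=knight, Yusuf=knight.
That has 4 knights.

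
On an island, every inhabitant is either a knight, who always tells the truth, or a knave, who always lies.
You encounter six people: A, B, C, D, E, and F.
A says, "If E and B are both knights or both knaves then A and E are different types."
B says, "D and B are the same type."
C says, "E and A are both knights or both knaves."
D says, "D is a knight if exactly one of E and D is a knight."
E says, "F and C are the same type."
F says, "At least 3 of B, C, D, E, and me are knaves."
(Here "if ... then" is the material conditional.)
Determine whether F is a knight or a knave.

F is a knight.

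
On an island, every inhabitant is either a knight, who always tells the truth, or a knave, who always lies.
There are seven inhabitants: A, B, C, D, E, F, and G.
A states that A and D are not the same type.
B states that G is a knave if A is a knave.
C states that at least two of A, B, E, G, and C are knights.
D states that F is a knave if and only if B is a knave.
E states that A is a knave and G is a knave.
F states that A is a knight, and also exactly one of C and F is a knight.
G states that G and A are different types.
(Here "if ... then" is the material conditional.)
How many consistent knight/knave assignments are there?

1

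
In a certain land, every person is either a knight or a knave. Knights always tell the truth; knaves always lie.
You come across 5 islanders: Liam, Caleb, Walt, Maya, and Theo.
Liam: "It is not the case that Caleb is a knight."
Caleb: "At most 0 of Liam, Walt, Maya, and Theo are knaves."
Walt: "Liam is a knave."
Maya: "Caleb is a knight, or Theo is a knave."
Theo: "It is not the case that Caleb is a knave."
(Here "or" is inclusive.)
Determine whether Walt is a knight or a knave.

Walt is a knave.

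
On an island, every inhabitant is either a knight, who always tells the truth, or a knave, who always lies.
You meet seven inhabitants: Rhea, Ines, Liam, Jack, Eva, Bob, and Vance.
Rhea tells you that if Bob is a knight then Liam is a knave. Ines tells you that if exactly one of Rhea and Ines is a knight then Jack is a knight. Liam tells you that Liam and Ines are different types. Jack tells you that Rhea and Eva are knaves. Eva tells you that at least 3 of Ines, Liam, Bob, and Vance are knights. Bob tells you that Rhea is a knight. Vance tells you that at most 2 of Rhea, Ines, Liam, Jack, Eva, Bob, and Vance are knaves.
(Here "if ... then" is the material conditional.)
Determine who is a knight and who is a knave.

Rhea is a knight, Ines is a knave, Liam is a knave, Jack is a knave, Eva is a knave, Bob is a knight, and Vance is a knave.

Rhea is a knight; "if Bob is a knight then Liam is a knave" is true, as required.
Since Ines is a knave, "if exactly one of Rhea and Ines is a knight then Jack is a knight" needs to be False, which holds.
As a knave, Liam's statement "Liam and Ines are different types" should be False; it is.
Since Jack is a knave, "Rhea and Eva are knaves" needs to be False, which holds.
Eva is a knave, so "at least 3 of Ines, Liam, Bob, and Vance are knights" must be False — and it is.
Bob is a knight; "Rhea is a knight" is true, as required.
Vance is a knave, so "at most 2 of Rhea, Ines, Liam, Jack, Eva, Bob, and Vance are knaves" must be False — and it is.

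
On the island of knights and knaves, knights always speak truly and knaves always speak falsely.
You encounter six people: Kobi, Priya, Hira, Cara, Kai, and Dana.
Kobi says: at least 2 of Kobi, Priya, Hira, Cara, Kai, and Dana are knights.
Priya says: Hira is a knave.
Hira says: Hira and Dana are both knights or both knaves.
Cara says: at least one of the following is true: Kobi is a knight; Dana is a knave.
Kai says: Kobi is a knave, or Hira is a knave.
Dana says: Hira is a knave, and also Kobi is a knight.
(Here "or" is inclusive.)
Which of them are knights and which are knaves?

As a knight, Kobi's statement "at least 2 of Kobi, Priya, Hira, Cara, Kai, and Dana are knights" should be True; it is.
Priya is a knight, and the claim "Hira is a knave" is indeed True.
Since Hira is a knave, "Hira and Dana are both knights or both knaves" needs to be false, which holds.
Cara is a knight; "at least one of the following is true: Kobi is a knight; Dana is a knave" is True, as required.
Kai is a knight; "Kobi is a knave, or Hira is a knave" is True, as required.
As a knight, Dana's statement "Hira is a knave, and also Kobi is a knight" should be True; it is.

Kobi is a knight, Priya is a knight, Hira is a knave, Cara is a knight, Kai is a knight, and Dana is a knight.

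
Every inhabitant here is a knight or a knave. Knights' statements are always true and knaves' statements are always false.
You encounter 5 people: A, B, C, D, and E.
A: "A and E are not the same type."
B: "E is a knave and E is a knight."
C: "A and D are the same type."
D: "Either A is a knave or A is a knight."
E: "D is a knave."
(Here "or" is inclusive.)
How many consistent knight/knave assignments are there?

2

Consistent assignments:
  A=knight, B=knave, C=knight, D=knight, E=knave
  A=knave, B=knave, C=knave, D=knight, E=knave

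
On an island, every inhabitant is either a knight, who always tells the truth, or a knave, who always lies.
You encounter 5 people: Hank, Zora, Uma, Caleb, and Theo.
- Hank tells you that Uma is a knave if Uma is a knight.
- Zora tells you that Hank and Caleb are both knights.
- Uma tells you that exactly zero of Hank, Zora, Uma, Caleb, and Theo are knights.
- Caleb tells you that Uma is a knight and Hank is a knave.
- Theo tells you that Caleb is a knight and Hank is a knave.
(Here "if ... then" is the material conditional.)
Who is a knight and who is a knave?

Hank is a knight, Zora is a knave, Uma is a knave, Caleb is a knave, and Theo is a knave.

Hank is a knight, and the claim "Uma is a knave if Uma is a knight" is indeed true.
Since Zora is a knave, "Hank and Caleb are both knights" needs to be false, which holds.
As a knave, Uma's statement "exactly zero of Hank, Zora, Uma, Caleb, and Theo are knights" should be false; it is.
As a knave, Caleb's statement "Uma is a knight and Hank is a knave" should be false; it is.
Theo is a knave, and the claim "Caleb is a knight and Hank is a knave" is indeed false.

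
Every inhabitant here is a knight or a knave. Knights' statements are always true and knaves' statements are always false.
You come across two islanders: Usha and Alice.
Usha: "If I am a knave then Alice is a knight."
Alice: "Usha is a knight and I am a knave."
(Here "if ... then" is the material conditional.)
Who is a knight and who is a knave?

Usha is a knave and Alice is a knave.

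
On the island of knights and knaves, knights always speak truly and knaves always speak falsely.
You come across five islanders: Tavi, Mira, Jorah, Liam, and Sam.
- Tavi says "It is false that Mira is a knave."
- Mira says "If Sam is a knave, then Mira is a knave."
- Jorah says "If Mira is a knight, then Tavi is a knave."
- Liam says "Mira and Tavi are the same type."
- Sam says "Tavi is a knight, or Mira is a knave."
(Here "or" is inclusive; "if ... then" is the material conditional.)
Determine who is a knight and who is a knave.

Tavi is a knight, Mira is a knight, Jorah is a knave, Liam is a knight, and Sam is a knight.

Tavi is a knight, and the claim "it is false that Mira is a knave" is indeed True.
Since Mira is a knight, "if Sam is a knave, then Mira is a knave" needs to be True, which holds.
Since Jorah is a knave, "if Mira is a knight, then Tavi is a knave" needs to be false, which holds.
Liam (knight): "Mira and Tavi are the same type" — True. ✓
Sam is a knight; "Tavi is a knight, or Mira is a knave" is True, as required.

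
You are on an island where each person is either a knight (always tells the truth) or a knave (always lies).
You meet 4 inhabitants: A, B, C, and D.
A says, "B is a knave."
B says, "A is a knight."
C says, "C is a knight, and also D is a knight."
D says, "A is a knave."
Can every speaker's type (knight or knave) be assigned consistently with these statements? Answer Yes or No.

No

Checking all 16 assignments, each has at least one speaker whose statement's truth value contradicts their type.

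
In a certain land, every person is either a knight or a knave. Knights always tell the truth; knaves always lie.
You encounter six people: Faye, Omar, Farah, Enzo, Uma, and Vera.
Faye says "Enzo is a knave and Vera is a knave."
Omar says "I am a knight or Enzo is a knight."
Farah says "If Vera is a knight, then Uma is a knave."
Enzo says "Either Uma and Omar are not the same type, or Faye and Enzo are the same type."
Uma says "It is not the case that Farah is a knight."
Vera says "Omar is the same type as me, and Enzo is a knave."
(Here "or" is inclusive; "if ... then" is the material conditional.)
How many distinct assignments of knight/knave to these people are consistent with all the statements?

1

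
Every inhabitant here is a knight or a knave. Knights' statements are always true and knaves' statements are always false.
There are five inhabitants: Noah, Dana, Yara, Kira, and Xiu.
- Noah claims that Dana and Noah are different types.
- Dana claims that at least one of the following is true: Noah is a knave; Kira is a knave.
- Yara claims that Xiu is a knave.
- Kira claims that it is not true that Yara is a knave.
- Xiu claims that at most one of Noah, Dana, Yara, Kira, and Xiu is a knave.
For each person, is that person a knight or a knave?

Suppose Noah is a knave. Then Noah's statement "Dana and Noah are different types" would have to be false. Checking the 16 ways to assign the others, none is consistent with every speaker.
(For instance, with Dana=knave, Yara=knight, Kira=knight, Xiu=knave, Dana's claim "at least one of the following is true: Noah is a knave; Kira is a knave" comes out true where it would need to be false.)
So Noah must be a knight, making "Dana and Noah are different types" true. Taking Noah=knight, Dana=knave, Yara=knight, Kira=knight, Xiu=knave, each remaining statement checks out:
  Dana (knave): "at least one of the following is true: Noah is a knave; Kira is a knave" — false. ✓
  Yara (knight): "Xiu is a knave" — true. ✓
  Kira (knight): "it is not true that Yara is a knave" — true. ✓
  Xiu (knave): "at most one of Noah, Dana, Yara, Kira, and Xiu is a knave" — false. ✓
This is the unique consistent assignment.

Noah is a knight, Dana is a knave, Yara is a knight, Kira is a knight, and Xiu is a knave.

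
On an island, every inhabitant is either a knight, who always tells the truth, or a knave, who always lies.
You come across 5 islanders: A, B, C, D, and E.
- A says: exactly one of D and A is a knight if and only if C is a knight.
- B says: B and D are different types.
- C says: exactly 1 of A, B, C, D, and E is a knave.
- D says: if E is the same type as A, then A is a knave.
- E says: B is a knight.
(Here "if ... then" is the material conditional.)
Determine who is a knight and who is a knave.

A is a knight, B is a knight, C is a knight, D is a knave, and E is a knight.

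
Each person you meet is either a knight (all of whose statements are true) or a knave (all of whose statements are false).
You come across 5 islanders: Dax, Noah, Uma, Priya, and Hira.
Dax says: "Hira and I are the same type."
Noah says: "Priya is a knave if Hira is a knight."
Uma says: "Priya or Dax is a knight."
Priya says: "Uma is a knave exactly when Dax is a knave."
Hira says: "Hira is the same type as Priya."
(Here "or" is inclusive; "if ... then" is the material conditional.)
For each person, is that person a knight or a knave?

Dax is a knight, Noah is a knave, Uma is a knight, Priya is a knight, and Hira is a knight.

Suppose Dax is a knave. Then Dax's statement "Hira and I are the same type" would have to be false. Checking the 16 ways to assign the others, none is consistent with every speaker.
(For instance, with Noah=knave, Uma=knight, Priya=knight, Hira=knight, Priya's claim "Uma is a knave exactly when Dax is a knave" comes out false where it would need to be true.)
So Dax must be a knight, making "Hira and I are the same type" true. Taking Dax=knight, Noah=knave, Uma=knight, Priya=knight, Hira=knight, each remaining statement checks out:
  Noah (knave): "Priya is a knave if Hira is a knight" — false. ✓
  Uma (knight): "Priya or Dax is a knight" — true. ✓
  Priya (knight): "Uma is a knave exactly when Dax is a knave" — true. ✓
  Hira (knight): "Hira is the same type as Priya" — true. ✓
This is the unique consistent assignment.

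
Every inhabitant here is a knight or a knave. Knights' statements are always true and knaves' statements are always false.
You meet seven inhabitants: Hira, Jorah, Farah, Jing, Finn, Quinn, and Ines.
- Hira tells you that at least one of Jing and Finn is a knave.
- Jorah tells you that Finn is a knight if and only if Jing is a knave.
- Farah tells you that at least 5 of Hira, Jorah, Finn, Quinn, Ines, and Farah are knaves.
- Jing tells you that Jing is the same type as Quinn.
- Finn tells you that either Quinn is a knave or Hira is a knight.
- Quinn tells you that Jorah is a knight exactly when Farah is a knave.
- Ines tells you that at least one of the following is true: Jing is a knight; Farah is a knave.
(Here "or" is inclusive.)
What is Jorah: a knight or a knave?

Jorah is a knight.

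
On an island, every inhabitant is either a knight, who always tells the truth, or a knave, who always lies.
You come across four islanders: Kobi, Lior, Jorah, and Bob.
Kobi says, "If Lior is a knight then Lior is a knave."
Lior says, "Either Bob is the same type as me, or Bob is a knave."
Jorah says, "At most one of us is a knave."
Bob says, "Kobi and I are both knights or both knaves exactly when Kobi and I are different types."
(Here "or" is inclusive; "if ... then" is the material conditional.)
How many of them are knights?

The unique consistent assignment is Kobi=knave, Lior=knight, Jorah=knave, Bob=knave.
That has 1 knight.

1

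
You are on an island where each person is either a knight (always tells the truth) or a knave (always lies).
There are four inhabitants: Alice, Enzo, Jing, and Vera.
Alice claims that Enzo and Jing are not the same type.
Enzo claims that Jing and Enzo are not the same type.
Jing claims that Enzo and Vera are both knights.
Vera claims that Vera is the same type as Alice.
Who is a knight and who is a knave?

Knights: Alice and Enzo. Knaves: Jing and Vera.

Alice is a knight; "Enzo and Jing are not the same type" is True, as required.
Enzo is a knight, so "Jing and Enzo are not the same type" must be True — and it is.
Jing is a knave, so "Enzo and Vera are both knights" must be False — and it is.
Vera is a knave, so "Vera is the same type as Alice" must be False — and it is.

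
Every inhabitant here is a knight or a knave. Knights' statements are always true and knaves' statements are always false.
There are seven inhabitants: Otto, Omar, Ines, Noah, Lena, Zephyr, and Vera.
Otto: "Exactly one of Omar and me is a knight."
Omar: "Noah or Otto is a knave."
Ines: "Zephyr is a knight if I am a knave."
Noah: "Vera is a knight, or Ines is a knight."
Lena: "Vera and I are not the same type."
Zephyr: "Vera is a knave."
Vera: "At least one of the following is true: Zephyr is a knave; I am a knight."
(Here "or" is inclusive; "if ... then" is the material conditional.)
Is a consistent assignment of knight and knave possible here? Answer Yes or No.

Yes

One consistent assignment: Otto=knight, Omar=knave, Ines=knight, Noah=knight, Lena=knight, Zephyr=knight, Vera=knave.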